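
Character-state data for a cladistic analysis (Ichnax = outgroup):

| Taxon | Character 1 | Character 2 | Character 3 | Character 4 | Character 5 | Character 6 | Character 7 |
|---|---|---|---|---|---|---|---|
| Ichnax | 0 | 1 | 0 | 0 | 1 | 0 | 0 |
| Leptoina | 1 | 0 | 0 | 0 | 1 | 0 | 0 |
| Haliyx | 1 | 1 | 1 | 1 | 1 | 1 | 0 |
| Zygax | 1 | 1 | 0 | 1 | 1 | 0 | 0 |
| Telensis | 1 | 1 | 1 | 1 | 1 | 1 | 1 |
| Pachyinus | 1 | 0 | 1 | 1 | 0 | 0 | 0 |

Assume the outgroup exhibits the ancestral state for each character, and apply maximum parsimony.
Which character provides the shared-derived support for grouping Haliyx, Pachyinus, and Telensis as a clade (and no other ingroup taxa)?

Character polarity is set by the outgroup: the derived state is whichever differs from the outgroup's state, so for Character 2, Character 5 the derived state is '0', and for the remaining characters it is '1'.
Character 1 (derived state '1') is shared by all ingroup taxa — unites the whole ingroup.
Character 2 (state '0') occurs in Leptoina and Pachyinus but conflicts with the nesting implied by the other characters — most parsimoniously interpreted as homoplasy.
Character 3: derived state '1' in Haliyx, Pachyinus, and Telensis only — synapomorphy for {Haliyx, Pachyinus, Telensis}.
Only Haliyx, Pachyinus, Telensis, and Zygax show the derived state '1' for Character 4, supporting them as a clade.
Character 5 (derived state '0') is unique to Pachyinus (autapomorphy; uninformative for grouping).
Only Haliyx and Telensis show the derived state '1' for Character 6, supporting them as a clade.
Character 7 (derived state '1') is unique to Telensis (autapomorphy; uninformative for grouping).
Most parsimonious ingroup topology: (Leptoina,(((Haliyx,Telensis),Pachyinus),Zygax)).
The clade {Haliyx, Pachyinus, Telensis} is supported by Character 3: its derived state '1' occurs in exactly those taxa and in no other taxon (including the outgroup).

Character 3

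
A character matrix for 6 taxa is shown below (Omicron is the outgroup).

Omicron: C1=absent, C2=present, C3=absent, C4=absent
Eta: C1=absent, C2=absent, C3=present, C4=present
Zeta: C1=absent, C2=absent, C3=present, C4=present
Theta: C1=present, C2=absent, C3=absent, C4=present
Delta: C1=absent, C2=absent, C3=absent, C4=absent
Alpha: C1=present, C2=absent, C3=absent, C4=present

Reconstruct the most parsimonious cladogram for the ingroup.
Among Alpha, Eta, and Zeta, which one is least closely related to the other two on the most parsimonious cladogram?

Character polarity is set by the outgroup: the derived state is whichever differs from the outgroup's state, so for C2 the derived state is 'absent', and for the remaining characters it is 'present'.
C1: derived state 'present' in Alpha and Theta only — synapomorphy for {Alpha, Theta}.
C2 (derived state 'absent') is shared by all ingroup taxa — unites the whole ingroup.
Only Eta and Zeta show the derived state 'present' for C3, supporting them as a clade.
Only Alpha, Eta, Theta, and Zeta show the derived state 'present' for C4, supporting them as a clade.
Most parsimonious ingroup topology: (((Eta,Zeta),(Theta,Alpha)),Delta).
Zeta and Eta share a more recent common ancestor with each other than either does with Alpha, so Alpha is the least closely related of the three.

Alpha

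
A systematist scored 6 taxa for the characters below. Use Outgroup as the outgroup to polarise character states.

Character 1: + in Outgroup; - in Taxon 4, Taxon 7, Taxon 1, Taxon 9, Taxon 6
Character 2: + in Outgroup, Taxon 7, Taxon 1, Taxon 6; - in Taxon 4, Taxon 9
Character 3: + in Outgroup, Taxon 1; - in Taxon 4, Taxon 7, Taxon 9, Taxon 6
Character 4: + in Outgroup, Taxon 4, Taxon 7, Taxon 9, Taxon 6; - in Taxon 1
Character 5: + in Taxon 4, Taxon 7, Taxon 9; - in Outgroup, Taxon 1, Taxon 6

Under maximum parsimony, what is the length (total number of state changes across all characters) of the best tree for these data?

Character polarity is set by the outgroup: the derived state is whichever differs from the outgroup's state, so for Character 1, Character 2, Character 3, Character 4 the derived state is '-', and for the remaining characters it is '+'.
Character 1 (derived state '-') is shared by all ingroup taxa — unites the whole ingroup.
Character 2: derived state '-' in Taxon 4 and Taxon 9 only — synapomorphy for {Taxon 4, Taxon 9}.
Character 3: derived state '-' in Taxon 4, Taxon 6, Taxon 7, and Taxon 9 only — synapomorphy for {Taxon 4, Taxon 6, Taxon 7, Taxon 9}.
Character 4 (derived state '-') is unique to Taxon 1 (autapomorphy; uninformative for grouping).
Only Taxon 4, Taxon 7, and Taxon 9 show the derived state '+' for Character 5, supporting them as a clade.
Most parsimonious ingroup topology: ((((Taxon 4,Taxon 9),Taxon 7),Taxon 6),Taxon 1).
Changes per character on this tree: Character 1: 1; Character 2: 1; Character 3: 1; Character 4: 1; Character 5: 1.
Total = 5.

5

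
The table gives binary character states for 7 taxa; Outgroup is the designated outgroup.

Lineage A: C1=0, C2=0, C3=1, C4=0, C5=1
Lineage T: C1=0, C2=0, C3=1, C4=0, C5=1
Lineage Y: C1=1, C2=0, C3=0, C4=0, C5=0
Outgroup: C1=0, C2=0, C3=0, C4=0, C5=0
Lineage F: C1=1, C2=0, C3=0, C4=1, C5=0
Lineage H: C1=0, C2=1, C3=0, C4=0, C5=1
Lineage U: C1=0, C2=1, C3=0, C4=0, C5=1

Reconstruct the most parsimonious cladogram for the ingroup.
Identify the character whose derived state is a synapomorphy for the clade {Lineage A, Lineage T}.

C3

The outgroup has state '0' for every character, so '1' is the derived state throughout.
Only Lineage F and Lineage Y show the derived state '1' for C1, supporting them as a clade.
C2: derived state '1' in Lineage H and Lineage U only — synapomorphy for {Lineage H, Lineage U}.
C3: derived state '1' in Lineage A and Lineage T only — synapomorphy for {Lineage A, Lineage T}.
C4 (derived state '1') is unique to Lineage F (autapomorphy; uninformative for grouping).
C5: derived state '1' in Lineage A, Lineage H, Lineage T, and Lineage U only — synapomorphy for {Lineage A, Lineage H, Lineage T, Lineage U}.
Most parsimonious ingroup topology: (((Lineage A,Lineage T),(Lineage H,Lineage U)),(Lineage F,Lineage Y)).
The clade {Lineage A, Lineage T} is supported by C3: its derived state '1' occurs in exactly those taxa and in no other taxon (including the outgroup).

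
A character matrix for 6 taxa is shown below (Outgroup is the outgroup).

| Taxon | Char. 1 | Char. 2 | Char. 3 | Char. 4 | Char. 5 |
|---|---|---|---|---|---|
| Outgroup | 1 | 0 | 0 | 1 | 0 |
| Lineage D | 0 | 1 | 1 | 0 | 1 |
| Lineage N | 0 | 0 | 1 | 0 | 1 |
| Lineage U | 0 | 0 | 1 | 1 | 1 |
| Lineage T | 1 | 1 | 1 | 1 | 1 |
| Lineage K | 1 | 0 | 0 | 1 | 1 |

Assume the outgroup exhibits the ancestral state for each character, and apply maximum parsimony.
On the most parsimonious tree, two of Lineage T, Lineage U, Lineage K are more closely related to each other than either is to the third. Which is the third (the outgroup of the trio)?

Character polarity is set by the outgroup: the derived state is whichever differs from the outgroup's state, so for Char. 1, Char. 4 the derived state is '0', and for the remaining characters it is '1'.
Only Lineage D, Lineage N, and Lineage U show the derived state '0' for Char. 1, supporting them as a clade.
Char. 2 groups Lineage D and Lineage T, which is incompatible with the clades supported by the remaining characters; treating it as convergent (homoplasy) costs fewer steps than any alternative tree.
Char. 3 (derived state '1') is shared by Lineage D, Lineage N, Lineage T, and Lineage U — a synapomorphy uniting that clade.
Only Lineage D and Lineage N show the derived state '0' for Char. 4, supporting them as a clade.
All ingroup taxa share the derived state '1' for Char. 5; it defines the ingroup but does not resolve relationships within it.
Most parsimonious ingroup topology: ((((Lineage D,Lineage N),Lineage U),Lineage T),Lineage K).
Lineage T and Lineage U share a more recent common ancestor with each other than either does with Lineage K, so Lineage K is the least closely related of the three.

Lineage K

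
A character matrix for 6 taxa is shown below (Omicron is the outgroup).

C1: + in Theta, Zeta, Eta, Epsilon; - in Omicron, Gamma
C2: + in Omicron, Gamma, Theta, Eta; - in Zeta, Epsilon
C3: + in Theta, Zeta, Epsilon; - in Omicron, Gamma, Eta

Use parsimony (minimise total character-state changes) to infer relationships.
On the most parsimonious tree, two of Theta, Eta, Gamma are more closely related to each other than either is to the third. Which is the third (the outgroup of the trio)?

Gamma

Character polarity is set by the outgroup: the derived state is whichever differs from the outgroup's state, so for C2 the derived state is '-', and for the remaining characters it is '+'.
Only Epsilon, Eta, Theta, and Zeta show the derived state '+' for C1, supporting them as a clade.
C2: derived state '-' in Epsilon and Zeta only — synapomorphy for {Epsilon, Zeta}.
Only Epsilon, Theta, and Zeta show the derived state '+' for C3, supporting them as a clade.
Most parsimonious ingroup topology: (Gamma,((Theta,(Zeta,Epsilon)),Eta)).
Eta and Theta share a more recent common ancestor with each other than either does with Gamma, so Gamma is the least closely related of the three.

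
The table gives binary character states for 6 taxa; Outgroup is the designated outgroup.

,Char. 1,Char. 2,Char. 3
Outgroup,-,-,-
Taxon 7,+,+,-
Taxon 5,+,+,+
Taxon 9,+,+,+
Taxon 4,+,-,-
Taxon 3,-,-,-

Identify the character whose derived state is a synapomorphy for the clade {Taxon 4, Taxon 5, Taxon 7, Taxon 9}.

Char. 1

The outgroup has state '-' for every character, so '+' is the derived state throughout.
Only Taxon 4, Taxon 5, Taxon 7, and Taxon 9 show the derived state '+' for Char. 1, supporting them as a clade.
Char. 2 (derived state '+') is shared by Taxon 5, Taxon 7, and Taxon 9 — a synapomorphy uniting that clade.
Only Taxon 5 and Taxon 9 show the derived state '+' for Char. 3, supporting them as a clade.
Most parsimonious ingroup topology: (((Taxon 7,(Taxon 5,Taxon 9)),Taxon 4),Taxon 3).
The clade {Taxon 4, Taxon 5, Taxon 7, Taxon 9} is supported by Char. 1: its derived state '+' occurs in exactly those taxa and in no other taxon (including the outgroup).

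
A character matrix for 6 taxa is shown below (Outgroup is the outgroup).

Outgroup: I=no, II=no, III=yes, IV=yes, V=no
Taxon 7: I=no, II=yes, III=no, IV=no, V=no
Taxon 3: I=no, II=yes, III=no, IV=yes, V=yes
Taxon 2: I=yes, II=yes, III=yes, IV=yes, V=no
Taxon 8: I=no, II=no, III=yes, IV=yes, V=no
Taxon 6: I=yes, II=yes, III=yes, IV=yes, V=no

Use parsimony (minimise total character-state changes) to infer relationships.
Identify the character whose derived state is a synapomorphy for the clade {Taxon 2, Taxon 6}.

I

Character polarity is set by the outgroup: the derived state is whichever differs from the outgroup's state, so for III, IV the derived state is 'no', and for the remaining characters it is 'yes'.
Only Taxon 2 and Taxon 6 show the derived state 'yes' for I, supporting them as a clade.
II: derived state 'yes' in Taxon 2, Taxon 3, Taxon 6, and Taxon 7 only — synapomorphy for {Taxon 2, Taxon 3, Taxon 6, Taxon 7}.
III: derived state 'no' in Taxon 3 and Taxon 7 only — synapomorphy for {Taxon 3, Taxon 7}.
IV: derived state 'no' in Taxon 7 only — an autapomorphy, so it tells us nothing about relationships among taxa.
V (derived state 'yes') is unique to Taxon 3 (autapomorphy; uninformative for grouping).
Most parsimonious ingroup topology: (((Taxon 7,Taxon 3),(Taxon 2,Taxon 6)),Taxon 8).
The clade {Taxon 2, Taxon 6} is supported by I: its derived state 'yes' occurs in exactly those taxa and in no other taxon (including the outgroup).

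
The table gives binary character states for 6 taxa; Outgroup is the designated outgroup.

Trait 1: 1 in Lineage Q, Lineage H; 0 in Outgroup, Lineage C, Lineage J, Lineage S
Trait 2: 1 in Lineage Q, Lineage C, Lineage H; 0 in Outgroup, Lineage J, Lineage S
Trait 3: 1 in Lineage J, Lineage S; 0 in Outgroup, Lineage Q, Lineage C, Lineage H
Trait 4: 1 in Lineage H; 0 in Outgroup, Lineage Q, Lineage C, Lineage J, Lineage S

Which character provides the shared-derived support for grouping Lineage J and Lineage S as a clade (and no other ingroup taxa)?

Trait 3

The outgroup has state '0' for every character, so '1' is the derived state throughout.
Trait 1: derived state '1' in Lineage H and Lineage Q only — synapomorphy for {Lineage H, Lineage Q}.
Trait 2: derived state '1' in Lineage C, Lineage H, and Lineage Q only — synapomorphy for {Lineage C, Lineage H, Lineage Q}.
Trait 3 (derived state '1') is shared by Lineage J and Lineage S — a synapomorphy uniting that clade.
Trait 4: derived state '1' in Lineage H only — an autapomorphy, so it tells us nothing about relationships among taxa.
Most parsimonious ingroup topology: (((Lineage Q,Lineage H),Lineage C),(Lineage J,Lineage S)).
The clade {Lineage J, Lineage S} is supported by Trait 3: its derived state '1' occurs in exactly those taxa and in no other taxon (including the outgroup).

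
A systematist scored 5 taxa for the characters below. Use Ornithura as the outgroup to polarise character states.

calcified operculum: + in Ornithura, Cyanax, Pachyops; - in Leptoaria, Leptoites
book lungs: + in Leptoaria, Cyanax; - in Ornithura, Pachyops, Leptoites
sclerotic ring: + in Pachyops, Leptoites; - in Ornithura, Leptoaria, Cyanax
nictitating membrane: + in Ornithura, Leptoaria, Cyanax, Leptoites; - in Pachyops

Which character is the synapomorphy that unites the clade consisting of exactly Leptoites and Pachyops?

Character polarity is set by the outgroup: the derived state is whichever differs from the outgroup's state, so for calcified operculum, nictitating membrane the derived state is '-', and for the remaining characters it is '+'.
calcified operculum (state '-') occurs in Leptoaria and Leptoites but conflicts with the nesting implied by the other characters — most parsimoniously interpreted as homoplasy.
book lungs (derived state '+') is shared by Cyanax and Leptoaria — a synapomorphy uniting that clade.
sclerotic ring: derived state '+' in Leptoites and Pachyops only — synapomorphy for {Leptoites, Pachyops}.
nictitating membrane: derived state '-' in Pachyops only — an autapomorphy, so it tells us nothing about relationships among taxa.
Most parsimonious ingroup topology: ((Leptoaria,Cyanax),(Pachyops,Leptoites)).
The clade {Leptoites, Pachyops} is supported by sclerotic ring: its derived state '+' occurs in exactly those taxa and in no other taxon (including the outgroup).

sclerotic ring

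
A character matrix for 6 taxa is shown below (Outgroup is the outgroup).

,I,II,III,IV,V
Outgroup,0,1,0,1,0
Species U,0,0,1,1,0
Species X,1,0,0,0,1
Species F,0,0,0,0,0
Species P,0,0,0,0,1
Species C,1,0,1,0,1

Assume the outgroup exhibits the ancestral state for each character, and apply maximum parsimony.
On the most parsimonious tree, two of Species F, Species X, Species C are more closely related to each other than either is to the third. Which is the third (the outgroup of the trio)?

Character polarity is set by the outgroup: the derived state is whichever differs from the outgroup's state, so for II, IV the derived state is '0', and for the remaining characters it is '1'.
I: derived state '1' in Species C and Species X only — synapomorphy for {Species C, Species X}.
II (derived state '0') is shared by all ingroup taxa — unites the whole ingroup.
III (state '1') occurs in Species C and Species U but conflicts with the nesting implied by the other characters — most parsimoniously interpreted as homoplasy.
IV (derived state '0') is shared by Species C, Species F, Species P, and Species X — a synapomorphy uniting that clade.
V (derived state '1') is shared by Species C, Species P, and Species X — a synapomorphy uniting that clade.
Most parsimonious ingroup topology: (Species U,(((Species X,Species C),Species P),Species F)).
Species C and Species X share a more recent common ancestor with each other than either does with Species F, so Species F is the least closely related of the three.

Species F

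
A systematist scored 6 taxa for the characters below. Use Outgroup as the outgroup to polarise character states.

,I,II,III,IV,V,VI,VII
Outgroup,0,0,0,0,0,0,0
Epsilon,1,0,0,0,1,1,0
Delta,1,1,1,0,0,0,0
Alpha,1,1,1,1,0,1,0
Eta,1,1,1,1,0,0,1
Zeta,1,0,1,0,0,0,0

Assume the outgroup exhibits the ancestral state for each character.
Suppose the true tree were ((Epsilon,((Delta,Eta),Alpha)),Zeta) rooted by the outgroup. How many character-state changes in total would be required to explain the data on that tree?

10

Map each character onto ((Epsilon,((Delta,Eta),Alpha)),Zeta) (rooted by Outgroup) and count the minimum state changes it requires (Fitch parsimony):
I: 1; II: 1; III: 2; IV: 2; V: 1; VI: 2; VII: 1.
Total tree length = 10.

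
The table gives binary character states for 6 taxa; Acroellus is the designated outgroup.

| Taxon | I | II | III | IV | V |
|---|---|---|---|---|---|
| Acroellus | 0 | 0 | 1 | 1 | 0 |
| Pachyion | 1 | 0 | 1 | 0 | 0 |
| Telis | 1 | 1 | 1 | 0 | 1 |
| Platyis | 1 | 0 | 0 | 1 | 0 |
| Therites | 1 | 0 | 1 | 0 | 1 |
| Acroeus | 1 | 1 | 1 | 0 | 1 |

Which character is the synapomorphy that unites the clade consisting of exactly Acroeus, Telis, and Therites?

V

Character polarity is set by the outgroup: the derived state is whichever differs from the outgroup's state, so for III, IV the derived state is '0', and for the remaining characters it is '1'.
I (derived state '1') is shared by all ingroup taxa — unites the whole ingroup.
II (derived state '1') is shared by Acroeus and Telis — a synapomorphy uniting that clade.
III (derived state '0') is unique to Platyis (autapomorphy; uninformative for grouping).
IV (derived state '0') is shared by Acroeus, Pachyion, Telis, and Therites — a synapomorphy uniting that clade.
V: derived state '1' in Acroeus, Telis, and Therites only — synapomorphy for {Acroeus, Telis, Therites}.
Most parsimonious ingroup topology: ((Pachyion,((Telis,Acroeus),Therites)),Platyis).
The clade {Acroeus, Telis, Therites} is supported by V: its derived state '1' occurs in exactly those taxa and in no other taxon (including the outgroup).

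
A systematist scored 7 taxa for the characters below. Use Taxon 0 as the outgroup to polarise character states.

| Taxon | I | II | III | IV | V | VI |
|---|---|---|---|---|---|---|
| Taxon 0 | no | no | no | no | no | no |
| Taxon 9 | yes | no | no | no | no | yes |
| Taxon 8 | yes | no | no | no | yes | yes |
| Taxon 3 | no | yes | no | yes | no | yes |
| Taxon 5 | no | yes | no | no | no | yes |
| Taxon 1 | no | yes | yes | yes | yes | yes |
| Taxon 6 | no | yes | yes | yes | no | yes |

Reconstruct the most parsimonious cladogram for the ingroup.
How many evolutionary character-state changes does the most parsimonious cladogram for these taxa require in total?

7

The outgroup has state 'no' for every character, so 'yes' is the derived state throughout.
I (derived state 'yes') is shared by Taxon 8 and Taxon 9 — a synapomorphy uniting that clade.
Only Taxon 1, Taxon 3, Taxon 5, and Taxon 6 show the derived state 'yes' for II, supporting them as a clade.
III: derived state 'yes' in Taxon 1 and Taxon 6 only — synapomorphy for {Taxon 1, Taxon 6}.
IV (derived state 'yes') is shared by Taxon 1, Taxon 3, and Taxon 6 — a synapomorphy uniting that clade.
V (state 'yes') occurs in Taxon 1 and Taxon 8 but conflicts with the nesting implied by the other characters — most parsimoniously interpreted as homoplasy.
VI (derived state 'yes') is shared by all ingroup taxa — unites the whole ingroup.
Most parsimonious ingroup topology: ((Taxon 9,Taxon 8),((Taxon 3,(Taxon 1,Taxon 6)),Taxon 5)).
Changes per character on this tree: I: 1; II: 1; III: 1; IV: 1; V: 2; VI: 1.
Total = 7.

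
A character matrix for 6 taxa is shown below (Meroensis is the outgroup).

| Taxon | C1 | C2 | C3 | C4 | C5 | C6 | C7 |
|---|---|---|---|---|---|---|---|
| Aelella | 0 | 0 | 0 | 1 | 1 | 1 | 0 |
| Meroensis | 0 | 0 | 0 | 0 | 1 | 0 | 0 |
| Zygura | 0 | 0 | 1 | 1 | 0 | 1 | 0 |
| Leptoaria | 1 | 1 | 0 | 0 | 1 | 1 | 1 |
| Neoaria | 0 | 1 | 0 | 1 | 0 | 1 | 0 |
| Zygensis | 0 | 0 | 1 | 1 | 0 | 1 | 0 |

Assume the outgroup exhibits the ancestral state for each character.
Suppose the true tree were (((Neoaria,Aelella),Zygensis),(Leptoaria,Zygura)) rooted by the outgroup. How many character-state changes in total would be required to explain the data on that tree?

Map each character onto (((Neoaria,Aelella),Zygensis),(Leptoaria,Zygura)) (rooted by Meroensis) and count the minimum state changes it requires (Fitch parsimony):
C1: 1; C2: 2; C3: 2; C4: 2; C5: 3; C6: 1; C7: 1.
Total tree length = 12.

12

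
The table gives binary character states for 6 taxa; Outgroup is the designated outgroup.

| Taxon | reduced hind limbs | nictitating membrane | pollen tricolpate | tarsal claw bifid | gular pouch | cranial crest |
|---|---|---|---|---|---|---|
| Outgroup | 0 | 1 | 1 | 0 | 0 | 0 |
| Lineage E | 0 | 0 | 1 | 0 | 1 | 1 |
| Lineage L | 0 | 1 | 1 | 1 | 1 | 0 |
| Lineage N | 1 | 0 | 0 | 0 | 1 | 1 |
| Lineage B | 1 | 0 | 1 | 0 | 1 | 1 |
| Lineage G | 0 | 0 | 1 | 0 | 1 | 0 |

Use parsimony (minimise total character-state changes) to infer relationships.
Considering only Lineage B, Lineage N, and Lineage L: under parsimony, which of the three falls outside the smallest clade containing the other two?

Lineage L

Character polarity is set by the outgroup: the derived state is whichever differs from the outgroup's state, so for nictitating membrane, pollen tricolpate the derived state is '0', and for the remaining characters it is '1'.
Only Lineage B and Lineage N show the derived state '1' for reduced hind limbs, supporting them as a clade.
Only Lineage B, Lineage E, Lineage G, and Lineage N show the derived state '0' for nictitating membrane, supporting them as a clade.
pollen tricolpate (derived state '0') is unique to Lineage N (autapomorphy; uninformative for grouping).
tarsal claw bifid: derived state '1' in Lineage L only — an autapomorphy, so it tells us nothing about relationships among taxa.
All ingroup taxa share the derived state '1' for gular pouch; it defines the ingroup but does not resolve relationships within it.
cranial crest (derived state '1') is shared by Lineage B, Lineage E, and Lineage N — a synapomorphy uniting that clade.
Most parsimonious ingroup topology: (((Lineage E,(Lineage N,Lineage B)),Lineage G),Lineage L).
Lineage B and Lineage N share a more recent common ancestor with each other than either does with Lineage L, so Lineage L is the least closely related of the three.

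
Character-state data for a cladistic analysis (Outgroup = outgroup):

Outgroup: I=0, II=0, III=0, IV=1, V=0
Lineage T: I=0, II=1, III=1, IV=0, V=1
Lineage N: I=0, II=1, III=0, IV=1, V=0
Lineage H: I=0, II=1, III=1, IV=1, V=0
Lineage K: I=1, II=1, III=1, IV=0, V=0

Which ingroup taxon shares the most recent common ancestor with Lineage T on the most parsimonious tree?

Character polarity is set by the outgroup: the derived state is whichever differs from the outgroup's state, so for IV the derived state is '0', and for the remaining characters it is '1'.
I (derived state '1') is unique to Lineage K (autapomorphy; uninformative for grouping).
All ingroup taxa share the derived state '1' for II; it defines the ingroup but does not resolve relationships within it.
III (derived state '1') is shared by Lineage H, Lineage K, and Lineage T — a synapomorphy uniting that clade.
IV: derived state '0' in Lineage K and Lineage T only — synapomorphy for {Lineage K, Lineage T}.
V: derived state '1' in Lineage T only — an autapomorphy, so it tells us nothing about relationships among taxa.
Most parsimonious ingroup topology: (((Lineage T,Lineage K),Lineage H),Lineage N).
Lineage T and Lineage K form a cherry on this tree, so they are sister taxa.

Lineage K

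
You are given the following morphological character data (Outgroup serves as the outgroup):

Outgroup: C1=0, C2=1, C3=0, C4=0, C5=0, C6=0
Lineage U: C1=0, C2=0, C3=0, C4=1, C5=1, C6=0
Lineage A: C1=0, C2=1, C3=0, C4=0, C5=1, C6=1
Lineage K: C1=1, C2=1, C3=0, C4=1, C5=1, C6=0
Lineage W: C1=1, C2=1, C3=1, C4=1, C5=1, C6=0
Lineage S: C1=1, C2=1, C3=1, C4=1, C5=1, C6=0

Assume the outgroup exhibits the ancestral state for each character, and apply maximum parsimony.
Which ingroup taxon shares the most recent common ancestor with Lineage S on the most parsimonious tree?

Character polarity is set by the outgroup: the derived state is whichever differs from the outgroup's state, so for C2 the derived state is '0', and for the remaining characters it is '1'.
C1 (derived state '1') is shared by Lineage K, Lineage S, and Lineage W — a synapomorphy uniting that clade.
C2 (derived state '0') is unique to Lineage U (autapomorphy; uninformative for grouping).
C3: derived state '1' in Lineage S and Lineage W only — synapomorphy for {Lineage S, Lineage W}.
C4 (derived state '1') is shared by Lineage K, Lineage S, Lineage U, and Lineage W — a synapomorphy uniting that clade.
C5 (derived state '1') is shared by all ingroup taxa — unites the whole ingroup.
C6 (derived state '1') is unique to Lineage A (autapomorphy; uninformative for grouping).
Most parsimonious ingroup topology: ((Lineage U,(Lineage K,(Lineage W,Lineage S))),Lineage A).
Lineage S and Lineage W form a cherry on this tree, so they are sister taxa.

Lineage W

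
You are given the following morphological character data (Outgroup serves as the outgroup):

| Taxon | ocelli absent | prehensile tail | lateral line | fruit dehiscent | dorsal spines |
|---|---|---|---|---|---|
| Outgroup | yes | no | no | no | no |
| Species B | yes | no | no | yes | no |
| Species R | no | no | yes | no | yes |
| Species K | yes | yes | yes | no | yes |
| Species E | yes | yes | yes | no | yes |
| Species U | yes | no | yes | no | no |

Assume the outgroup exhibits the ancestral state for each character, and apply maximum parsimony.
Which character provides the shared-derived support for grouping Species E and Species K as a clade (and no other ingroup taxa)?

prehensile tail

Character polarity is set by the outgroup: the derived state is whichever differs from the outgroup's state, so for ocelli absent the derived state is 'no', and for the remaining characters it is 'yes'.
ocelli absent (derived state 'no') is unique to Species R (autapomorphy; uninformative for grouping).
prehensile tail: derived state 'yes' in Species E and Species K only — synapomorphy for {Species E, Species K}.
lateral line: derived state 'yes' in Species E, Species K, Species R, and Species U only — synapomorphy for {Species E, Species K, Species R, Species U}.
fruit dehiscent (derived state 'yes') is unique to Species B (autapomorphy; uninformative for grouping).
Only Species E, Species K, and Species R show the derived state 'yes' for dorsal spines, supporting them as a clade.
Most parsimonious ingroup topology: (Species B,((Species R,(Species K,Species E)),Species U)).
The clade {Species E, Species K} is supported by prehensile tail: its derived state 'yes' occurs in exactly those taxa and in no other taxon (including the outgroup).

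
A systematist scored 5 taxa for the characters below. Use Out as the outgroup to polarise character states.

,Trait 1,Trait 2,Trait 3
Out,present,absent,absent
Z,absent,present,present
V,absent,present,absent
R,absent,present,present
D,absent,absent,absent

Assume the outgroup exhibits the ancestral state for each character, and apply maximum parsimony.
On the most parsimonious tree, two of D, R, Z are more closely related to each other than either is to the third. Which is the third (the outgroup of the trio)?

D

Character polarity is set by the outgroup: the derived state is whichever differs from the outgroup's state, so for Trait 1 the derived state is 'absent', and for the remaining characters it is 'present'.
Trait 1 (derived state 'absent') is shared by all ingroup taxa — unites the whole ingroup.
Trait 2: derived state 'present' in R, V, and Z only — synapomorphy for {R, V, Z}.
Only R and Z show the derived state 'present' for Trait 3, supporting them as a clade.
Most parsimonious ingroup topology: (((Z,R),V),D).
R and Z share a more recent common ancestor with each other than either does with D, so D is the least closely related of the three.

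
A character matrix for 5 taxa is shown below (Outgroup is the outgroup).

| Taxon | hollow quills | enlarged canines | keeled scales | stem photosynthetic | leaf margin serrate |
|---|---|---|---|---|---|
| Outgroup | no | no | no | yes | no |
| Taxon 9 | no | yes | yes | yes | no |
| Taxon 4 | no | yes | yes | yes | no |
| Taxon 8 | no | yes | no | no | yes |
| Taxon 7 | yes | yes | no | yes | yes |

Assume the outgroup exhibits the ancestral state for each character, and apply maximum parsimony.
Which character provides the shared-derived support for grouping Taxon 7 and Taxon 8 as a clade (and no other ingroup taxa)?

leaf margin serrate

Character polarity is set by the outgroup: the derived state is whichever differs from the outgroup's state, so for stem photosynthetic the derived state is 'no', and for the remaining characters it is 'yes'.
hollow quills (derived state 'yes') is unique to Taxon 7 (autapomorphy; uninformative for grouping).
All ingroup taxa share the derived state 'yes' for enlarged canines; it defines the ingroup but does not resolve relationships within it.
keeled scales: derived state 'yes' in Taxon 4 and Taxon 9 only — synapomorphy for {Taxon 4, Taxon 9}.
stem photosynthetic (derived state 'no') is unique to Taxon 8 (autapomorphy; uninformative for grouping).
leaf margin serrate: derived state 'yes' in Taxon 7 and Taxon 8 only — synapomorphy for {Taxon 7, Taxon 8}.
Most parsimonious ingroup topology: ((Taxon 9,Taxon 4),(Taxon 8,Taxon 7)).
The clade {Taxon 7, Taxon 8} is supported by leaf margin serrate: its derived state 'yes' occurs in exactly those taxa and in no other taxon (including the outgroup).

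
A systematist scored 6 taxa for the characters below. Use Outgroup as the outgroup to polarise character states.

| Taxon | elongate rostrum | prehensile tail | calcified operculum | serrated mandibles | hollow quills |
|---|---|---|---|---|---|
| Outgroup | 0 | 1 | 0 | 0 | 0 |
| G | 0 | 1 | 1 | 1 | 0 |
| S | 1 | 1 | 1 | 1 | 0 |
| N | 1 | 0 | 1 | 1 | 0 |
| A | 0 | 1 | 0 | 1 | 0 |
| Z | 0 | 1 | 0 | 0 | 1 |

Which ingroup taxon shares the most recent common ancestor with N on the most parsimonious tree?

Character polarity is set by the outgroup: the derived state is whichever differs from the outgroup's state, so for prehensile tail the derived state is '0', and for the remaining characters it is '1'.
Only N and S show the derived state '1' for elongate rostrum, supporting them as a clade.
prehensile tail: derived state '0' in N only — an autapomorphy, so it tells us nothing about relationships among taxa.
calcified operculum (derived state '1') is shared by G, N, and S — a synapomorphy uniting that clade.
serrated mandibles: derived state '1' in A, G, N, and S only — synapomorphy for {A, G, N, S}.
hollow quills: derived state '1' in Z only — an autapomorphy, so it tells us nothing about relationships among taxa.
Most parsimonious ingroup topology: (((G,(S,N)),A),Z).
N and S form a cherry on this tree, so they are sister taxa.

S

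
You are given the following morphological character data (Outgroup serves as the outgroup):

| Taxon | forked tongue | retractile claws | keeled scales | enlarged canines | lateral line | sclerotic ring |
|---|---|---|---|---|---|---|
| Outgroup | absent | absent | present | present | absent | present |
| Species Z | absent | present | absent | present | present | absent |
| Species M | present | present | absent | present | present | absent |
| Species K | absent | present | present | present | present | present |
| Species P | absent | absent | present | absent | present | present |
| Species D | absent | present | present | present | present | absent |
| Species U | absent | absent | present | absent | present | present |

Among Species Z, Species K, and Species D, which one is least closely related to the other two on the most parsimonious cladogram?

Character polarity is set by the outgroup: the derived state is whichever differs from the outgroup's state, so for keeled scales, enlarged canines, sclerotic ring the derived state is 'absent', and for the remaining characters it is 'present'.
forked tongue (derived state 'present') is unique to Species M (autapomorphy; uninformative for grouping).
Only Species D, Species K, Species M, and Species Z show the derived state 'present' for retractile claws, supporting them as a clade.
keeled scales: derived state 'absent' in Species M and Species Z only — synapomorphy for {Species M, Species Z}.
Only Species P and Species U show the derived state 'absent' for enlarged canines, supporting them as a clade.
lateral line (derived state 'present') is shared by all ingroup taxa — unites the whole ingroup.
sclerotic ring: derived state 'absent' in Species D, Species M, and Species Z only — synapomorphy for {Species D, Species M, Species Z}.
Most parsimonious ingroup topology: ((((Species Z,Species M),Species D),Species K),(Species P,Species U)).
Species D and Species Z share a more recent common ancestor with each other than either does with Species K, so Species K is the least closely related of the three.

Species K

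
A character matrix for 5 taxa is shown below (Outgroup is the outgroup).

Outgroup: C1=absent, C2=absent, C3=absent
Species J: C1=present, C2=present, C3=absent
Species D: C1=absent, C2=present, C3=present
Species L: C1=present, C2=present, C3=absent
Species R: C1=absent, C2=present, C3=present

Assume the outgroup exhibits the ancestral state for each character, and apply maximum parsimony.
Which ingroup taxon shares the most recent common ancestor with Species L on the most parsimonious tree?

Species J

The outgroup has state 'absent' for every character, so 'present' is the derived state throughout.
Only Species J and Species L show the derived state 'present' for C1, supporting them as a clade.
C2 (derived state 'present') is shared by all ingroup taxa — unites the whole ingroup.
C3 (derived state 'present') is shared by Species D and Species R — a synapomorphy uniting that clade.
Most parsimonious ingroup topology: ((Species J,Species L),(Species D,Species R)).
Species L and Species J form a cherry on this tree, so they are sister taxa.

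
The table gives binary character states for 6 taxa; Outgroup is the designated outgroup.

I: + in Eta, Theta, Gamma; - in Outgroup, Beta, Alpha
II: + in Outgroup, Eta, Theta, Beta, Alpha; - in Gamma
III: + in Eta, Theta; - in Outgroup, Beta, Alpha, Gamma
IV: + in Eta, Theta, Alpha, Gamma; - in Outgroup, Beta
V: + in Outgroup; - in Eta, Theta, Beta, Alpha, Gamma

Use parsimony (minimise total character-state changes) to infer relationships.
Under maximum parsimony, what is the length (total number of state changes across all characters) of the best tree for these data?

Character polarity is set by the outgroup: the derived state is whichever differs from the outgroup's state, so for II, V the derived state is '-', and for the remaining characters it is '+'.
I (derived state '+') is shared by Eta, Gamma, and Theta — a synapomorphy uniting that clade.
II (derived state '-') is unique to Gamma (autapomorphy; uninformative for grouping).
Only Eta and Theta show the derived state '+' for III, supporting them as a clade.
Only Alpha, Eta, Gamma, and Theta show the derived state '+' for IV, supporting them as a clade.
All ingroup taxa share the derived state '-' for V; it defines the ingroup but does not resolve relationships within it.
Most parsimonious ingroup topology: ((((Eta,Theta),Gamma),Alpha),Beta).
Changes per character on this tree: I: 1; II: 1; III: 1; IV: 1; V: 1.
Total = 5.

5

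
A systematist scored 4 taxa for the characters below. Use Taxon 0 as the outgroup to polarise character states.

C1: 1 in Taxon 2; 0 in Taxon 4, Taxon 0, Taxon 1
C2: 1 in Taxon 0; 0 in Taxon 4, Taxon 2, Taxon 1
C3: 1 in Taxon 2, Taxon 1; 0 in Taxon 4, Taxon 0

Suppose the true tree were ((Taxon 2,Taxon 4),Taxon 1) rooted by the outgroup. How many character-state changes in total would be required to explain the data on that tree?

Map each character onto ((Taxon 2,Taxon 4),Taxon 1) (rooted by Taxon 0) and count the minimum state changes it requires (Fitch parsimony):
C1: 1; C2: 1; C3: 2.
Total tree length = 4.

4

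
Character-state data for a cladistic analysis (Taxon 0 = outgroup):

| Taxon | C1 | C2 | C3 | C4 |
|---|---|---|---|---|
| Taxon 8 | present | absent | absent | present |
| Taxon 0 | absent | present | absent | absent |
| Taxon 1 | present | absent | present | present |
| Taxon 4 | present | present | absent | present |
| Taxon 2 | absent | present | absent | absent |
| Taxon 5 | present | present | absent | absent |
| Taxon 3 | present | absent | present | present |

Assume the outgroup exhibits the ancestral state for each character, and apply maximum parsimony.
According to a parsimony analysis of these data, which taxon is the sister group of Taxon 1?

Taxon 3

Character polarity is set by the outgroup: the derived state is whichever differs from the outgroup's state, so for C2 the derived state is 'absent', and for the remaining characters it is 'present'.
Only Taxon 1, Taxon 3, Taxon 4, Taxon 5, and Taxon 8 show the derived state 'present' for C1, supporting them as a clade.
C2: derived state 'absent' in Taxon 1, Taxon 3, and Taxon 8 only — synapomorphy for {Taxon 1, Taxon 3, Taxon 8}.
C3 (derived state 'present') is shared by Taxon 1 and Taxon 3 — a synapomorphy uniting that clade.
C4 (derived state 'present') is shared by Taxon 1, Taxon 3, Taxon 4, and Taxon 8 — a synapomorphy uniting that clade.
Most parsimonious ingroup topology: ((((Taxon 8,(Taxon 3,Taxon 1)),Taxon 4),Taxon 5),Taxon 2).
Taxon 1 and Taxon 3 form a cherry on this tree, so they are sister taxa.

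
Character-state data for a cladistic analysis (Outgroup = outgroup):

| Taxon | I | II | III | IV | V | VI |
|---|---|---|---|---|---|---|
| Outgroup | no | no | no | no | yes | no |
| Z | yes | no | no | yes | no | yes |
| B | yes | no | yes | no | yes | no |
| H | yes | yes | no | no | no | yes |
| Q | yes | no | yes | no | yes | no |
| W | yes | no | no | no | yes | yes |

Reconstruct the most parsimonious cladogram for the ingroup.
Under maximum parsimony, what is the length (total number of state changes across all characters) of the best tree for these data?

6

Character polarity is set by the outgroup: the derived state is whichever differs from the outgroup's state, so for V the derived state is 'no', and for the remaining characters it is 'yes'.
I (derived state 'yes') is shared by all ingroup taxa — unites the whole ingroup.
II (derived state 'yes') is unique to H (autapomorphy; uninformative for grouping).
Only B and Q show the derived state 'yes' for III, supporting them as a clade.
IV: derived state 'yes' in Z only — an autapomorphy, so it tells us nothing about relationships among taxa.
Only H and Z show the derived state 'no' for V, supporting them as a clade.
VI: derived state 'yes' in H, W, and Z only — synapomorphy for {H, W, Z}.
Most parsimonious ingroup topology: (((Z,H),W),(B,Q)).
Changes per character on this tree: I: 1; II: 1; III: 1; IV: 1; V: 1; VI: 1.
Total = 6.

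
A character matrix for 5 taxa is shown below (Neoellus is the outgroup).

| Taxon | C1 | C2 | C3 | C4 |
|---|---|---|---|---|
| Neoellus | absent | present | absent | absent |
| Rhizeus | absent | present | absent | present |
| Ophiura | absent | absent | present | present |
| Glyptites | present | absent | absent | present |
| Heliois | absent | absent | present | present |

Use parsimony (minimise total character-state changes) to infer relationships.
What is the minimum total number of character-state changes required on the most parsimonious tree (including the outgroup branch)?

4

Character polarity is set by the outgroup: the derived state is whichever differs from the outgroup's state, so for C2 the derived state is 'absent', and for the remaining characters it is 'present'.
C1: derived state 'present' in Glyptites only — an autapomorphy, so it tells us nothing about relationships among taxa.
C2: derived state 'absent' in Glyptites, Heliois, and Ophiura only — synapomorphy for {Glyptites, Heliois, Ophiura}.
C3: derived state 'present' in Heliois and Ophiura only — synapomorphy for {Heliois, Ophiura}.
All ingroup taxa share the derived state 'present' for C4; it defines the ingroup but does not resolve relationships within it.
Most parsimonious ingroup topology: (Rhizeus,((Ophiura,Heliois),Glyptites)).
Changes per character on this tree: C1: 1; C2: 1; C3: 1; C4: 1.
Total = 4.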